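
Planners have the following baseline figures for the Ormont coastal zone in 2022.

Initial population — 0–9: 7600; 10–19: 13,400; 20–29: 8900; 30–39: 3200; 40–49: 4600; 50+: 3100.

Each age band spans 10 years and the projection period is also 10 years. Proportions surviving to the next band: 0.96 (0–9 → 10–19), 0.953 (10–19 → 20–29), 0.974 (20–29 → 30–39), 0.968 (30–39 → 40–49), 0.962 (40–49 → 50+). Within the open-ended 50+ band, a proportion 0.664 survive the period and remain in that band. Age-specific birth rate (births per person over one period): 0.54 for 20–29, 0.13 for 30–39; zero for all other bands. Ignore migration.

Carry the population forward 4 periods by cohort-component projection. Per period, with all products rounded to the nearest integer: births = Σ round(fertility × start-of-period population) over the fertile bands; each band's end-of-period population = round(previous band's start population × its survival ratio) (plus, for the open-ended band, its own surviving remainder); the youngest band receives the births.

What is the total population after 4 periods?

[period 1]
Births: 8900 * 0.54 = 4806  |  3200 * 0.13 = 416 — total 5222
10–19: 7600 * 0.96 = 7296
20–29: 13400 * 0.953 = 12770
30–39: 8900 * 0.974 = 8669
40–49: 3200 * 0.968 = 3098
50+: 4600 * 0.962 + 3100 * 0.664 = 4425 + 2058 = 6483
→ [5222, 7296, 12770, 8669, 3098, 6483]
[period 2]
Births: 12770 * 0.54 = 6896  |  8669 * 0.13 = 1127 — total 8023
10–19: 5222 * 0.96 = 5013
20–29: 7296 * 0.953 = 6953
30–39: 12770 * 0.974 = 12438
40–49: 8669 * 0.968 = 8392
50+: 3098 * 0.962 + 6483 * 0.664 = 2980 + 4305 = 7285
→ [8023, 5013, 6953, 12438, 8392, 7285]
[period 3]
Births: 6953 * 0.54 = 3755  |  12438 * 0.13 = 1617 — total 5372
10–19: 8023 * 0.96 = 7702
20–29: 5013 * 0.953 = 4777
30–39: 6953 * 0.974 = 6772
40–49: 12438 * 0.968 = 12040
50+: 8392 * 0.962 + 7285 * 0.664 = 8073 + 4837 = 12910
→ [5372, 7702, 4777, 6772, 12040, 12910]
[period 4]
Births: 4777 * 0.54 = 2580  |  6772 * 0.13 = 880 — total 3460
10–19: 5372 * 0.96 = 5157
20–29: 7702 * 0.953 = 7340
30–39: 4777 * 0.974 = 4653
40–49: 6772 * 0.968 = 6555
50+: 12040 * 0.962 + 12910 * 0.664 = 11582 + 8572 = 20154
→ [3460, 5157, 7340, 4653, 6555, 20154]
Total after period 4: 3460 + 5157 + 7340 + 4653 + 6555 + 20154 = 47319

47319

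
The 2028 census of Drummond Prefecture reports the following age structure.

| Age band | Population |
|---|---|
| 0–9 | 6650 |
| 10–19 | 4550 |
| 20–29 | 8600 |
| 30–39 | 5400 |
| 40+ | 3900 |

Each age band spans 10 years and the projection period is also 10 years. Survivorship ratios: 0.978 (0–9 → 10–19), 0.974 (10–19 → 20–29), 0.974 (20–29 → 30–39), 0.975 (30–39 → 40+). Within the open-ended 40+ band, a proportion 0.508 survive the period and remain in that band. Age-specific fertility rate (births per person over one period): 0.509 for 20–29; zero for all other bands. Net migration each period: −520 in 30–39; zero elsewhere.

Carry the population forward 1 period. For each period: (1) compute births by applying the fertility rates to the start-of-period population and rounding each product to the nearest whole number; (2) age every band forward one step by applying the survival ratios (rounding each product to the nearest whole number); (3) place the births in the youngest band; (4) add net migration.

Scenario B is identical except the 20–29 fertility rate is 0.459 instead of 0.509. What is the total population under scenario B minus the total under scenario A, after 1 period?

— Period 1 —
Births: 8600 × 0.509 = 4377
10–19: 6650 × 0.978 = 6504
20–29: 4550 × 0.974 = 4432
30–39: 8600 × 0.974 = 8376
40+: 5400 × 0.975 + 3900 × 0.508 = 5265 + 1981 = 7246
Net migration: 30–39 − 520 → 7856
Population now: 0–9=4377, 10–19=6504, 20–29=4432, 30–39=7856, 40+=7246
Scenario A total after 1 period: 30415
Scenario B projection —
— Period 1 —
Births: 8600 × 0.459 = 3947
10–19: 6650 × 0.978 = 6504
20–29: 4550 × 0.974 = 4432
30–39: 8600 × 0.974 = 8376
40+: 5400 × 0.975 + 3900 × 0.508 = 5265 + 1981 = 7246
Net migration: 30–39 − 520 → 7856
Population now: 0–9=3947, 10–19=6504, 20–29=4432, 30–39=7856, 40+=7246
Scenario B total after 1 period: 29985
Difference B − A = 29985 − 30415 = -430

-430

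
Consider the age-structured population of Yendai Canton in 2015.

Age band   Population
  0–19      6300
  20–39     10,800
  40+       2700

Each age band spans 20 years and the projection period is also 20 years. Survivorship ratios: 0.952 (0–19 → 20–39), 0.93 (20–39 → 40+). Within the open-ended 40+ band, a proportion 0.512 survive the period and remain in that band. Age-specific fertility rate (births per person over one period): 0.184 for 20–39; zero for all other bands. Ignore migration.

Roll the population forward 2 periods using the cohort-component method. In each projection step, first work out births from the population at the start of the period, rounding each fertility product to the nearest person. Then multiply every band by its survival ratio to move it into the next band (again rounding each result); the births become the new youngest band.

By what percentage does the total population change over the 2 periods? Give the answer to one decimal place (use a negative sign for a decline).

Period 1:
Births: 10800 × 0.184 = 1987
20–39: 6300 × 0.952 = 5998
40+: 10800 × 0.93 + 2700 × 0.512 = 10044 + 1382 = 11426
End of period: [1987, 5998, 11426]
Period 2:
Births: 5998 × 0.184 = 1104
20–39: 1987 × 0.952 = 1892
40+: 5998 × 0.93 + 11426 × 0.512 = 5578 + 5850 = 11428
End of period: [1104, 1892, 11428]
Total: 19800 → 14424; change = -5376; percentage change = -27.2%

-27.2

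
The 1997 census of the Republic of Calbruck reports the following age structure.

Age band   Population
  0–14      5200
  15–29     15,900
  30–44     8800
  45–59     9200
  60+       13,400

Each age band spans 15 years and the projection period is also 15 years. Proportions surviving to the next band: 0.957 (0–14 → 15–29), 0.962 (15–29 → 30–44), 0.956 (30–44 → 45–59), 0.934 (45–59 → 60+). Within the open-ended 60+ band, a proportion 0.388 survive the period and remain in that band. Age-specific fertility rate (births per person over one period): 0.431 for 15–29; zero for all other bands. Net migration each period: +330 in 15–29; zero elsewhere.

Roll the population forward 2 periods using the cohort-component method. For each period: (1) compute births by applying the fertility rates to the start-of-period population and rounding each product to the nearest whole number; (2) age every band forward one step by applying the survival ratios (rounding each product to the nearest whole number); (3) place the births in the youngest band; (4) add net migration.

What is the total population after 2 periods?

42111

[period 1]
Births: 15900 × 0.431 = 6853
15–29: 5200 × 0.957 = 4976
30–44: 15900 × 0.962 = 15296
45–59: 8800 × 0.956 = 8413
60+: 9200 × 0.934 + 13400 × 0.388 = 8593 + 5199 = 13792
Net migration: 15–29 + 330 → 5306
→ [6853, 5306, 15296, 8413, 13792]
[period 2]
Births: 5306 × 0.431 = 2287
15–29: 6853 × 0.957 = 6558
30–44: 5306 × 0.962 = 5104
45–59: 15296 × 0.956 = 14623
60+: 8413 × 0.934 + 13792 × 0.388 = 7858 + 5351 = 13209
Net migration: 15–29 + 330 → 6888
→ [2287, 6888, 5104, 14623, 13209]
Total after period 2: 2287 + 6888 + 5104 + 14623 + 13209 = 42111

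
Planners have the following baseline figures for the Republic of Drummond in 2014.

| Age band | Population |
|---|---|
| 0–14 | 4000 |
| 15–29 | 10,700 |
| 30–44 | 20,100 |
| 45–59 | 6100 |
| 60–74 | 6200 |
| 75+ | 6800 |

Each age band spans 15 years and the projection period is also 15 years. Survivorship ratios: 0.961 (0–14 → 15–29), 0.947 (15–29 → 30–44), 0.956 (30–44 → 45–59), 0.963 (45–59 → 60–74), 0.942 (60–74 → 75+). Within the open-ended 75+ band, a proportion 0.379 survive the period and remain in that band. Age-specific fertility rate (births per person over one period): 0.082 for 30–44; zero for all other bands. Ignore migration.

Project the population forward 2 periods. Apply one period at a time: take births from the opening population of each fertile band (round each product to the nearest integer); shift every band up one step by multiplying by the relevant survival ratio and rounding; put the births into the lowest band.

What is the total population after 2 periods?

42970

Numbering the groups 1..6 from youngest to oldest:
— Period 1 —
Births: 20100 × 0.082 = 1648
Group 2: 4000 × 0.961 = 3844
Group 3: 10700 × 0.947 = 10133
Group 4: 20100 × 0.956 = 19216
Group 5: 6100 × 0.963 = 5874
Group 6: 6200 × 0.942 + 6800 × 0.379 = 5840 + 2577 = 8417
→ [1648, 3844, 10133, 19216, 5874, 8417]
— Period 2 —
Births: 10133 × 0.082 = 831
Group 2: 1648 × 0.961 = 1584
Group 3: 3844 × 0.947 = 3640
Group 4: 10133 × 0.956 = 9687
Group 5: 19216 × 0.963 = 18505
Group 6: 5874 × 0.942 + 8417 × 0.379 = 5533 + 3190 = 8723
→ [831, 1584, 3640, 9687, 18505, 8723]
Total after period 2: 831 + 1584 + 3640 + 9687 + 18505 + 8723 = 42970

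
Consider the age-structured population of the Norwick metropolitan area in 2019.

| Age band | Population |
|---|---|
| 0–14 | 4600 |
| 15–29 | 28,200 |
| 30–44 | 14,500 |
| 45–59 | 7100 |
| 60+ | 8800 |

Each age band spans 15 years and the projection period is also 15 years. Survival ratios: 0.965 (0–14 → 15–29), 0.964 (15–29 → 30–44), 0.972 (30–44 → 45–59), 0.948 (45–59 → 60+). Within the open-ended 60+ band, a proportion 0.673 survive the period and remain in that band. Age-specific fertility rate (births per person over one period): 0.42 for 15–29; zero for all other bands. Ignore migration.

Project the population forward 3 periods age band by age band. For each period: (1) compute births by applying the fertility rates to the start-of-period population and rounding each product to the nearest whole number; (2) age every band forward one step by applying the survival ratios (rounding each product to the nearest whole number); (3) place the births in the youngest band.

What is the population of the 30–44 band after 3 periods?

11018

Period 1.
Births: 28200 * 0.42 = 11844
15–29: 4600 * 0.965 = 4439
30–44: 28200 * 0.964 = 27185
45–59: 14500 * 0.972 = 14094
60+: 7100 * 0.948 + 8800 * 0.673 = 6731 + 5922 = 12653
End of period: [11844, 4439, 27185, 14094, 12653]
Period 2.
Births: 4439 * 0.42 = 1864
15–29: 11844 * 0.965 = 11429
30–44: 4439 * 0.964 = 4279
45–59: 27185 * 0.972 = 26424
60+: 14094 * 0.948 + 12653 * 0.673 = 13361 + 8515 = 21876
End of period: [1864, 11429, 4279, 26424, 21876]
Period 3.
Births: 11429 * 0.42 = 4800
15–29: 1864 * 0.965 = 1799
30–44: 11429 * 0.964 = 11018
45–59: 4279 * 0.972 = 4159
60+: 26424 * 0.948 + 21876 * 0.673 = 25050 + 14723 = 39773
End of period: [4800, 1799, 11018, 4159, 39773]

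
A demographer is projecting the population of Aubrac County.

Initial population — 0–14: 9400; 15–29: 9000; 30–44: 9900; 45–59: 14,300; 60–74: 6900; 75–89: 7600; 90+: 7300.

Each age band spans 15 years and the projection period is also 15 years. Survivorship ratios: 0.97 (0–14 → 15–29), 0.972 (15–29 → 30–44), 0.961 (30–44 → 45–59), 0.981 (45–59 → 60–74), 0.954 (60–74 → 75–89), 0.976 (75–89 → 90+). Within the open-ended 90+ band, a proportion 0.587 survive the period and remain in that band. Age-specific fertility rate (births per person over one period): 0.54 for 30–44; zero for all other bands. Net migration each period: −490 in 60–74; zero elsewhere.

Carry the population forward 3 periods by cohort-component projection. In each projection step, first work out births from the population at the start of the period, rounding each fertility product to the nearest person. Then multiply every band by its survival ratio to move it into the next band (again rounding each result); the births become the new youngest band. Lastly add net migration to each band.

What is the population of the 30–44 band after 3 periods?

Period 1.
Births: 9900 × 0.54 = 5346
15–29: 9400 × 0.97 = 9118
30–44: 9000 × 0.972 = 8748
45–59: 9900 × 0.961 = 9514
60–74: 14300 × 0.981 = 14028
75–89: 6900 × 0.954 = 6583
90+: 7600 × 0.976 + 7300 × 0.587 = 7418 + 4285 = 11703
Net migration: 60–74 − 490 → 13538
Population now: 0–14=5346, 15–29=9118, 30–44=8748, 45–59=9514, 60–74=13538, 75–89=6583, 90+=11703
Period 2.
Births: 8748 × 0.54 = 4724
15–29: 5346 × 0.97 = 5186
30–44: 9118 × 0.972 = 8863
45–59: 8748 × 0.961 = 8407
60–74: 9514 × 0.981 = 9333
75–89: 13538 × 0.954 = 12915
90+: 6583 × 0.976 + 11703 × 0.587 = 6425 + 6870 = 13295
Net migration: 60–74 − 490 → 8843
Population now: 0–14=4724, 15–29=5186, 30–44=8863, 45–59=8407, 60–74=8843, 75–89=12915, 90+=13295
Period 3.
Births: 8863 × 0.54 = 4786
15–29: 4724 × 0.97 = 4582
30–44: 5186 × 0.972 = 5041
45–59: 8863 × 0.961 = 8517
60–74: 8407 × 0.981 = 8247
75–89: 8843 × 0.954 = 8436
90+: 12915 × 0.976 + 13295 × 0.587 = 12605 + 7804 = 20409
Net migration: 60–74 − 490 → 7757
Population now: 0–14=4786, 15–29=4582, 30–44=5041, 45–59=8517, 60–74=7757, 75–89=8436, 90+=20409

5041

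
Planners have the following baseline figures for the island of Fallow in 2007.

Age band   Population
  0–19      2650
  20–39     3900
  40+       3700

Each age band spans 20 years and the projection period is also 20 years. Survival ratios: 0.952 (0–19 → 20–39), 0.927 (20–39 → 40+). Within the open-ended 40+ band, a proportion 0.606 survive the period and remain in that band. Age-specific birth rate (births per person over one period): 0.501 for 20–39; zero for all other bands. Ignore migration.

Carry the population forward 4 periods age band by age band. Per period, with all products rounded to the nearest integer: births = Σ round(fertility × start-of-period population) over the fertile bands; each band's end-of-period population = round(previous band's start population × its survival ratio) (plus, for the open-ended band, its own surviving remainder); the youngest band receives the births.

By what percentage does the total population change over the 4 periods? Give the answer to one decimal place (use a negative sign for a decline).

Call the groups 1 to 3, youngest first.
Period 1.
Births: 3900 × 0.501 = 1954
Group 2: 2650 × 0.952 = 2523
Group 3: 3900 × 0.927 + 3700 × 0.606 = 3615 + 2242 = 5857
End of period: [1954, 2523, 5857]
Period 2.
Births: 2523 × 0.501 = 1264
Group 2: 1954 × 0.952 = 1860
Group 3: 2523 × 0.927 + 5857 × 0.606 = 2339 + 3549 = 5888
End of period: [1264, 1860, 5888]
Period 3.
Births: 1860 × 0.501 = 932
Group 2: 1264 × 0.952 = 1203
Group 3: 1860 × 0.927 + 5888 × 0.606 = 1724 + 3568 = 5292
End of period: [932, 1203, 5292]
Period 4.
Births: 1203 × 0.501 = 603
Group 2: 932 × 0.952 = 887
Group 3: 1203 × 0.927 + 5292 × 0.606 = 1115 + 3207 = 4322
End of period: [603, 887, 4322]
Total: 10250 → 5812; change = -4438; percentage change = -43.3%

-43.3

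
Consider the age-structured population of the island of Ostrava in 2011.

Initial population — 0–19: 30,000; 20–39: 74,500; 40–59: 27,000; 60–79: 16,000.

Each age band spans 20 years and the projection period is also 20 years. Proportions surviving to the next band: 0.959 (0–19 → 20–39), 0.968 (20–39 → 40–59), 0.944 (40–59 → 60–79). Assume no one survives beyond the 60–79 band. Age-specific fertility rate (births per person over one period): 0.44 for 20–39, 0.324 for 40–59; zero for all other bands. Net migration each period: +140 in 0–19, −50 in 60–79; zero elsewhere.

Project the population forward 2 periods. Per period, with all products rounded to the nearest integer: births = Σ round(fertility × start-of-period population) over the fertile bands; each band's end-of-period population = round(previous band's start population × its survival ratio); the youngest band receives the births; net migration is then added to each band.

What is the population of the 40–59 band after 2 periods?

27849

Let group 1 be 0–19 through group 4 = 60–79.
Period 1.
Births: 74500 × 0.44 = 32780  |  27000 × 0.324 = 8748 → 41528
Group 2: 30000 × 0.959 = 28770
Group 3: 74500 × 0.968 = 72116
Group 4: 27000 × 0.944 = 25488
Net migration: Group 1 + 140 → 41668; Group 4 − 50 → 25438
Giving 41668 / 28770 / 72116 / 25438.
Period 2.
Births: 28770 × 0.44 = 12659  |  72116 × 0.324 = 23366 → 36025
Group 2: 41668 × 0.959 = 39960
Group 3: 28770 × 0.968 = 27849
Group 4: 72116 × 0.944 = 68078
Net migration: Group 1 + 140 → 36165; Group 4 − 50 → 68028
Giving 36165 / 39960 / 27849 / 68028.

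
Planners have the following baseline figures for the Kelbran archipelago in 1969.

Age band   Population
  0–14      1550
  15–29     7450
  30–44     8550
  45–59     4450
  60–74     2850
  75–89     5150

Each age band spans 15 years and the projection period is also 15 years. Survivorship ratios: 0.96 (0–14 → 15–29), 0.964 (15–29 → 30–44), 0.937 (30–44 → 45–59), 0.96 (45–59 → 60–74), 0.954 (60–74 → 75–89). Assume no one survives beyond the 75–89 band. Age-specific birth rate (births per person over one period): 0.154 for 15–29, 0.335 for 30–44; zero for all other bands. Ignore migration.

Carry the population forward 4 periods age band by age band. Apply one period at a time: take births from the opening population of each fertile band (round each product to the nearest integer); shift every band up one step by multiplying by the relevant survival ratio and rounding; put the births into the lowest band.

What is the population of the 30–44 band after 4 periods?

2439

After projecting period 1:
Births: 7450 × 0.154 = 1147  |  8550 × 0.335 = 2864 → 4011
15–29: 1550 × 0.96 = 1488
30–44: 7450 × 0.964 = 7182
45–59: 8550 × 0.937 = 8011
60–74: 4450 × 0.96 = 4272
75–89: 2850 × 0.954 = 2719
→ [4011, 1488, 7182, 8011, 4272, 2719]
After projecting period 2:
Births: 1488 × 0.154 = 229  |  7182 × 0.335 = 2406 → 2635
15–29: 4011 × 0.96 = 3851
30–44: 1488 × 0.964 = 1434
45–59: 7182 × 0.937 = 6730
60–74: 8011 × 0.96 = 7691
75–89: 4272 × 0.954 = 4075
→ [2635, 3851, 1434, 6730, 7691, 4075]
After projecting period 3:
Births: 3851 × 0.154 = 593  |  1434 × 0.335 = 480 → 1073
15–29: 2635 × 0.96 = 2530
30–44: 3851 × 0.964 = 3712
45–59: 1434 × 0.937 = 1344
60–74: 6730 × 0.96 = 6461
75–89: 7691 × 0.954 = 7337
→ [1073, 2530, 3712, 1344, 6461, 7337]
After projecting period 4:
Births: 2530 × 0.154 = 390  |  3712 × 0.335 = 1244 → 1634
15–29: 1073 × 0.96 = 1030
30–44: 2530 × 0.964 = 2439
45–59: 3712 × 0.937 = 3478
60–74: 1344 × 0.96 = 1290
75–89: 6461 × 0.954 = 6164
→ [1634, 1030, 2439, 3478, 1290, 6164]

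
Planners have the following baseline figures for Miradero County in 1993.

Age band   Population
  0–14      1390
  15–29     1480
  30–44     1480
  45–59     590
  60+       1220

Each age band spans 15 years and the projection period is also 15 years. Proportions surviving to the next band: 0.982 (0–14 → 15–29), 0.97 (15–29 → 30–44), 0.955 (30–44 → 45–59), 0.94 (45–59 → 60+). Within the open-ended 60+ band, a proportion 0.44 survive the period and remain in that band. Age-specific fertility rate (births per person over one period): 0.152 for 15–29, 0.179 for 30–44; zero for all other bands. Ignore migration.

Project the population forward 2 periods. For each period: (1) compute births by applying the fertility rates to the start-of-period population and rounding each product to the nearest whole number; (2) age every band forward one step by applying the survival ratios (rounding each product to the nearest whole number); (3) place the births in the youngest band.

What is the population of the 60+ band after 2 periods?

Let band 1 be 0–14 through band 5 = 60+.
Period 1.
Births: 1480 × 0.152 = 225 ; 1480 × 0.179 = 265 → total 490
Band 2: 1390 × 0.982 = 1365
Band 3: 1480 × 0.97 = 1436
Band 4: 1480 × 0.955 = 1413
Band 5: 590 × 0.94 + 1220 × 0.44 = 555 + 537 = 1092
→ [490, 1365, 1436, 1413, 1092]
Period 2.
Births: 1365 × 0.152 = 207 ; 1436 × 0.179 = 257 → total 464
Band 2: 490 × 0.982 = 481
Band 3: 1365 × 0.97 = 1324
Band 4: 1436 × 0.955 = 1371
Band 5: 1413 × 0.94 + 1092 × 0.44 = 1328 + 480 = 1808
→ [464, 481, 1324, 1371, 1808]

1808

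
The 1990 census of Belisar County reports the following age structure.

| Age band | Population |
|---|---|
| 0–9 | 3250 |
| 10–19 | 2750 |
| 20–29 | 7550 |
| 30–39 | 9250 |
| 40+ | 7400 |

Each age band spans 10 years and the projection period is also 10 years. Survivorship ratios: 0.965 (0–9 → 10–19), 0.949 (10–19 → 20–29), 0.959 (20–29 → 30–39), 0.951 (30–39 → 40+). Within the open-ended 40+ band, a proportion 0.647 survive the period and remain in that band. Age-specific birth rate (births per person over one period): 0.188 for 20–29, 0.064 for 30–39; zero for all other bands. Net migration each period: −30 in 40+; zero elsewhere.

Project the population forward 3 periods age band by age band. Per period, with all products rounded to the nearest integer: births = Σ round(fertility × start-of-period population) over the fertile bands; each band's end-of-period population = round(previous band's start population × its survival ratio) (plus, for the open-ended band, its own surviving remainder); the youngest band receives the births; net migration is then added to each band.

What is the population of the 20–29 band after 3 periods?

1842

Period 1:
Births: 7550 × 0.188 = 1419  |  9250 × 0.064 = 592 ⇒ total 2011
10–19: 3250 × 0.965 = 3136
20–29: 2750 × 0.949 = 2610
30–39: 7550 × 0.959 = 7240
40+: 9250 × 0.951 + 7400 × 0.647 = 8797 + 4788 = 13585
Net migration: 40+ − 30 → 13555
→ [2011, 3136, 2610, 7240, 13555]
Period 2:
Births: 2610 × 0.188 = 491  |  7240 × 0.064 = 463 ⇒ total 954
10–19: 2011 × 0.965 = 1941
20–29: 3136 × 0.949 = 2976
30–39: 2610 × 0.959 = 2503
40+: 7240 × 0.951 + 13555 × 0.647 = 6885 + 8770 = 15655
Net migration: 40+ − 30 → 15625
→ [954, 1941, 2976, 2503, 15625]
Period 3:
Births: 2976 × 0.188 = 559  |  2503 × 0.064 = 160 ⇒ total 719
10–19: 954 × 0.965 = 921
20–29: 1941 × 0.949 = 1842
30–39: 2976 × 0.959 = 2854
40+: 2503 × 0.951 + 15625 × 0.647 = 2380 + 10109 = 12489
Net migration: 40+ − 30 → 12459
→ [719, 921, 1842, 2854, 12459]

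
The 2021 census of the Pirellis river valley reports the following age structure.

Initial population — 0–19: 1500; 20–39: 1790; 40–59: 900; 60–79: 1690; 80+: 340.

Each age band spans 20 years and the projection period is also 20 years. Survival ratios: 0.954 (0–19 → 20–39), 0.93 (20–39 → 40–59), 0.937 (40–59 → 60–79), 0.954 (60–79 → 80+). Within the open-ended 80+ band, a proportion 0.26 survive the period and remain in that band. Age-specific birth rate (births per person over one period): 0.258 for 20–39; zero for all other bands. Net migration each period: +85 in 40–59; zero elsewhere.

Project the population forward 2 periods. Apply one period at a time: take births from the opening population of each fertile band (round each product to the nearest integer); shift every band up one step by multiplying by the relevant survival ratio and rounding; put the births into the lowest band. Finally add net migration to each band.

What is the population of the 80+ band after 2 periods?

Let band 1 be 0–19 through band 5 = 80+.
[period 1]
Births: 1790 × 0.258 = 462
Band 2: 1500 × 0.954 = 1431
Band 3: 1790 × 0.93 = 1665
Band 4: 900 × 0.937 = 843
Band 5: 1690 × 0.954 + 340 × 0.26 = 1612 + 88 = 1700
Net migration: Band 3 + 85 → 1750
End of period: [462, 1431, 1750, 843, 1700]
[period 2]
Births: 1431 × 0.258 = 369
Band 2: 462 × 0.954 = 441
Band 3: 1431 × 0.93 = 1331
Band 4: 1750 × 0.937 = 1640
Band 5: 843 × 0.954 + 1700 × 0.26 = 804 + 442 = 1246
Net migration: Band 3 + 85 → 1416
End of period: [369, 441, 1416, 1640, 1246]

1246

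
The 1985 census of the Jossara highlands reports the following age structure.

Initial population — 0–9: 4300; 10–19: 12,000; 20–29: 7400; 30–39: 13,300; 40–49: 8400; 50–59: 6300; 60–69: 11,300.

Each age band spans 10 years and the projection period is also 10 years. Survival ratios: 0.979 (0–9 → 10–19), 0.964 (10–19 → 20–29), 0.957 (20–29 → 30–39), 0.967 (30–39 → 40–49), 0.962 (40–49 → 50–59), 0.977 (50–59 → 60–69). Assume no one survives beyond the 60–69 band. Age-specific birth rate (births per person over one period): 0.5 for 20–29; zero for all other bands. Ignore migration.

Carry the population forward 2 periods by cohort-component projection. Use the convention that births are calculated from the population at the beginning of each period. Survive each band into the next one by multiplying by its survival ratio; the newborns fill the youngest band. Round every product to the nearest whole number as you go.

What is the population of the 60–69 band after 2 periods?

7895

(Bands numbered youngest = 1 to oldest = 7.)
Period 1.
Births: 7400 × 0.5 = 3700
Band 2: 4300 × 0.979 = 4210
Band 3: 12000 × 0.964 = 11568
Band 4: 7400 × 0.957 = 7082
Band 5: 13300 × 0.967 = 12861
Band 6: 8400 × 0.962 = 8081
Band 7: 6300 × 0.977 = 6155
End of period: [3700, 4210, 11568, 7082, 12861, 8081, 6155]
Period 2.
Births: 11568 × 0.5 = 5784
Band 2: 3700 × 0.979 = 3622
Band 3: 4210 × 0.964 = 4058
Band 4: 11568 × 0.957 = 11071
Band 5: 7082 × 0.967 = 6848
Band 6: 12861 × 0.962 = 12372
Band 7: 8081 × 0.977 = 7895
End of period: [5784, 3622, 4058, 11071, 6848, 12372, 7895]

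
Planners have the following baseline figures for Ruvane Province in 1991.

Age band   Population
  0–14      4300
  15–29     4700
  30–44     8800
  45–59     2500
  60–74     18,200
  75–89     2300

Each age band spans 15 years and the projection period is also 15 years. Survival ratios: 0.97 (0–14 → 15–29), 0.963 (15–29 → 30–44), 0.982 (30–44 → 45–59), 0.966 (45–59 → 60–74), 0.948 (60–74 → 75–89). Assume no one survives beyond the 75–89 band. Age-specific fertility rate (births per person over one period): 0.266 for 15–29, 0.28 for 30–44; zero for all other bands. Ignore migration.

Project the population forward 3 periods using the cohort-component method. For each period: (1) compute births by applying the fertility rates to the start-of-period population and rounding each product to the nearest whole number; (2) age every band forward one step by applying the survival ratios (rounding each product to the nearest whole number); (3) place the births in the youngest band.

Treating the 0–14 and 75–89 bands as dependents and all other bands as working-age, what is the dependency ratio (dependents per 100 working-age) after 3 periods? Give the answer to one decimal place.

71.3

Period 1:
Births: 4700 × 0.266 = 1250, 8800 × 0.28 = 2464 — total 3714
15–29: 4300 × 0.97 = 4171
30–44: 4700 × 0.963 = 4526
45–59: 8800 × 0.982 = 8642
60–74: 2500 × 0.966 = 2415
75–89: 18200 × 0.948 = 17254
→ [3714, 4171, 4526, 8642, 2415, 17254]
Period 2:
Births: 4171 × 0.266 = 1109, 4526 × 0.28 = 1267 — total 2376
15–29: 3714 × 0.97 = 3603
30–44: 4171 × 0.963 = 4017
45–59: 4526 × 0.982 = 4445
60–74: 8642 × 0.966 = 8348
75–89: 2415 × 0.948 = 2289
→ [2376, 3603, 4017, 4445, 8348, 2289]
Period 3:
Births: 3603 × 0.266 = 958, 4017 × 0.28 = 1125 — total 2083
15–29: 2376 × 0.97 = 2305
30–44: 3603 × 0.963 = 3470
45–59: 4017 × 0.982 = 3945
60–74: 4445 × 0.966 = 4294
75–89: 8348 × 0.948 = 7914
→ [2083, 2305, 3470, 3945, 4294, 7914]
Dependents (band 0–14 + band 75–89) = 2083 + 7914 = 9997; working-age = 14014; ratio = 9997/14014 × 100 = 71.3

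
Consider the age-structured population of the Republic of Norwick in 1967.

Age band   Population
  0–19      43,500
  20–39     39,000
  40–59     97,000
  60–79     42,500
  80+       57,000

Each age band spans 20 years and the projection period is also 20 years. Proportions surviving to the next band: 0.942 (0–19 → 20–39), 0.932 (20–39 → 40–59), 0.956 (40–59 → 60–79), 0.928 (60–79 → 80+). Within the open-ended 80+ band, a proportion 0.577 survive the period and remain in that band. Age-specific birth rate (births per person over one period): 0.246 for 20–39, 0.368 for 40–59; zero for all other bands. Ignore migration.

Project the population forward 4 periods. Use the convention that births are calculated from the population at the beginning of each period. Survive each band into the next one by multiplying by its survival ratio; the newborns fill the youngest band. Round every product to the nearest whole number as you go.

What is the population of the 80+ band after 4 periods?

95033

After projecting period 1:
Births: 39000 × 0.246 = 9594 ; 97000 × 0.368 = 35696 ⇒ total 45290
20–39: 43500 × 0.942 = 40977
40–59: 39000 × 0.932 = 36348
60–79: 97000 × 0.956 = 92732
80+: 42500 × 0.928 + 57000 × 0.577 = 39440 + 32889 = 72329
Giving 45290 / 40977 / 36348 / 92732 / 72329.
After projecting period 2:
Births: 40977 × 0.246 = 10080 ; 36348 × 0.368 = 13376 ⇒ total 23456
20–39: 45290 × 0.942 = 42663
40–59: 40977 × 0.932 = 38191
60–79: 36348 × 0.956 = 34749
80+: 92732 × 0.928 + 72329 × 0.577 = 86055 + 41734 = 127789
Giving 23456 / 42663 / 38191 / 34749 / 127789.
After projecting period 3:
Births: 42663 × 0.246 = 10495 ; 38191 × 0.368 = 14054 ⇒ total 24549
20–39: 23456 × 0.942 = 22096
40–59: 42663 × 0.932 = 39762
60–79: 38191 × 0.956 = 36511
80+: 34749 × 0.928 + 127789 × 0.577 = 32247 + 73734 = 105981
Giving 24549 / 22096 / 39762 / 36511 / 105981.
After projecting period 4:
Births: 22096 × 0.246 = 5436 ; 39762 × 0.368 = 14632 ⇒ total 20068
20–39: 24549 × 0.942 = 23125
40–59: 22096 × 0.932 = 20593
60–79: 39762 × 0.956 = 38012
80+: 36511 × 0.928 + 105981 × 0.577 = 33882 + 61151 = 95033
Giving 20068 / 23125 / 20593 / 38012 / 95033.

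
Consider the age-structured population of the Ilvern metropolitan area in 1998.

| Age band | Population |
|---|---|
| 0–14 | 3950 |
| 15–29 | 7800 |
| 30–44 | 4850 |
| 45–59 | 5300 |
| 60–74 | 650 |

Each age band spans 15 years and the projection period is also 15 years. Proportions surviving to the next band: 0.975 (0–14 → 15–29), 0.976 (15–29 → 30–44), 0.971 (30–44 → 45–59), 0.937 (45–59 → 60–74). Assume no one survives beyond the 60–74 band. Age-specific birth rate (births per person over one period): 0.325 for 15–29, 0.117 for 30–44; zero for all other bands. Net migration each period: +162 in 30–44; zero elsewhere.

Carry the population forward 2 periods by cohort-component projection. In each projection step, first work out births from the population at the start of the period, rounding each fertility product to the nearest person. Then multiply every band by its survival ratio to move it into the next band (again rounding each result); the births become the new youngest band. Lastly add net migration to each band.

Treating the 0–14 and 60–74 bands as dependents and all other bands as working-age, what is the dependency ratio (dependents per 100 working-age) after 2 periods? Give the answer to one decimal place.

45.4

After projecting period 1:
Births: 7800 × 0.325 = 2535, 4850 × 0.117 = 567 — total 3102
15–29: 3950 × 0.975 = 3851
30–44: 7800 × 0.976 = 7613
45–59: 4850 × 0.971 = 4709
60–74: 5300 × 0.937 = 4966
Net migration: 30–44 + 162 → 7775
Population now: 0–14=3102, 15–29=3851, 30–44=7775, 45–59=4709, 60–74=4966
After projecting period 2:
Births: 3851 × 0.325 = 1252, 7775 × 0.117 = 910 — total 2162
15–29: 3102 × 0.975 = 3024
30–44: 3851 × 0.976 = 3759
45–59: 7775 × 0.971 = 7550
60–74: 4709 × 0.937 = 4412
Net migration: 30–44 + 162 → 3921
Population now: 0–14=2162, 15–29=3024, 30–44=3921, 45–59=7550, 60–74=4412
Dependents (band 0–14 + band 60–74) = 2162 + 4412 = 6574; working-age = 14495; ratio = 6574/14495 × 100 = 45.4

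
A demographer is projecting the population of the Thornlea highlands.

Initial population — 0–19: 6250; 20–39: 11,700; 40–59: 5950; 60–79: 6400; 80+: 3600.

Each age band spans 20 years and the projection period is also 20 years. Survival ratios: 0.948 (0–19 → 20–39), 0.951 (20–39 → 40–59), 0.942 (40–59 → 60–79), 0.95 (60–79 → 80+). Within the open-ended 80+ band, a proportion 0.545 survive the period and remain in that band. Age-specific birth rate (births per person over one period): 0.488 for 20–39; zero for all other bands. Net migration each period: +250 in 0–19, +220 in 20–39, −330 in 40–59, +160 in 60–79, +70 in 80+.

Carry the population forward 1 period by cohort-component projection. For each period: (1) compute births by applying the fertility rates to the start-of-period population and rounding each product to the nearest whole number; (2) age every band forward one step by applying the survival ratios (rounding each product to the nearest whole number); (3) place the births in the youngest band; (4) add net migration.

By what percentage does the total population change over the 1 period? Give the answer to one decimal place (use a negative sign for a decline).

Period 1.
Births: 11700 × 0.488 = 5710
20–39: 6250 × 0.948 = 5925
40–59: 11700 × 0.951 = 11127
60–79: 5950 × 0.942 = 5605
80+: 6400 × 0.95 + 3600 × 0.545 = 6080 + 1962 = 8042
Net migration: 0–19 + 250 → 5960; 20–39 + 220 → 6145; 40–59 − 330 → 10797; 60–79 + 160 → 5765; 80+ + 70 → 8112
End of period: [5960, 6145, 10797, 5765, 8112]
Total: 33900 → 36779; change = 2879; percentage change = 8.5%

8.5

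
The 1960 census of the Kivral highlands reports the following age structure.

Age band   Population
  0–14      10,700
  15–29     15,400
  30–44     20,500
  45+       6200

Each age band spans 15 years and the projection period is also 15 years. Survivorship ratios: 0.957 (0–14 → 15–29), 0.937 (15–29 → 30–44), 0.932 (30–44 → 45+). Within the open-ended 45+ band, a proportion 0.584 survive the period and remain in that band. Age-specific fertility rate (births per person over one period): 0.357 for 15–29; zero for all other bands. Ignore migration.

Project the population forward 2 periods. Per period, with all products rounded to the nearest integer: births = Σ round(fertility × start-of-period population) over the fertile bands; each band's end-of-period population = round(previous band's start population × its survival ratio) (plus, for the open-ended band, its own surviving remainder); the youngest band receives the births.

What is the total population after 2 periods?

45235

Period 1.
Births: 15400 × 0.357 = 5498
15–29: 10700 × 0.957 = 10240
30–44: 15400 × 0.937 = 14430
45+: 20500 × 0.932 + 6200 × 0.584 = 19106 + 3621 = 22727
End of period: [5498, 10240, 14430, 22727]
Period 2.
Births: 10240 × 0.357 = 3656
15–29: 5498 × 0.957 = 5262
30–44: 10240 × 0.937 = 9595
45+: 14430 × 0.932 + 22727 × 0.584 = 13449 + 13273 = 26722
End of period: [3656, 5262, 9595, 26722]
Total after period 2: 3656 + 5262 + 9595 + 26722 = 45235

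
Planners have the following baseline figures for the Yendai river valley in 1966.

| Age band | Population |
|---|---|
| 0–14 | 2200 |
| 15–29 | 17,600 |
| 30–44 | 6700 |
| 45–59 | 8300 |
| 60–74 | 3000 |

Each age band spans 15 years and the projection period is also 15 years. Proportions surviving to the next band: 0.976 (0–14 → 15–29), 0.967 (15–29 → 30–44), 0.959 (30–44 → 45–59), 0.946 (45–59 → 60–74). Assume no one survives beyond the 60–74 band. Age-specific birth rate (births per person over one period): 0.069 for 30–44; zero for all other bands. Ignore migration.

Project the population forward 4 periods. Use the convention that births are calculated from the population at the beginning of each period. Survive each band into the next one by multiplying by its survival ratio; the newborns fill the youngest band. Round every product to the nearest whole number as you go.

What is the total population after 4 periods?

3579

Numbering the bands 1..5 from youngest to oldest:
Period 1:
Births: 6700 × 0.069 = 462
Band 2: 2200 × 0.976 = 2147
Band 3: 17600 × 0.967 = 17019
Band 4: 6700 × 0.959 = 6425
Band 5: 8300 × 0.946 = 7852
Population now: 0–14=462, 15–29=2147, 30–44=17019, 45–59=6425, 60–74=7852
Period 2:
Births: 17019 × 0.069 = 1174
Band 2: 462 × 0.976 = 451
Band 3: 2147 × 0.967 = 2076
Band 4: 17019 × 0.959 = 16321
Band 5: 6425 × 0.946 = 6078
Population now: 0–14=1174, 15–29=451, 30–44=2076, 45–59=16321, 60–74=6078
Period 3:
Births: 2076 × 0.069 = 143
Band 2: 1174 × 0.976 = 1146
Band 3: 451 × 0.967 = 436
Band 4: 2076 × 0.959 = 1991
Band 5: 16321 × 0.946 = 15440
Population now: 0–14=143, 15–29=1146, 30–44=436, 45–59=1991, 60–74=15440
Period 4:
Births: 436 × 0.069 = 30
Band 2: 143 × 0.976 = 140
Band 3: 1146 × 0.967 = 1108
Band 4: 436 × 0.959 = 418
Band 5: 1991 × 0.946 = 1883
Population now: 0–14=30, 15–29=140, 30–44=1108, 45–59=418, 60–74=1883
Total after period 4: 30 + 140 + 1108 + 418 + 1883 = 3579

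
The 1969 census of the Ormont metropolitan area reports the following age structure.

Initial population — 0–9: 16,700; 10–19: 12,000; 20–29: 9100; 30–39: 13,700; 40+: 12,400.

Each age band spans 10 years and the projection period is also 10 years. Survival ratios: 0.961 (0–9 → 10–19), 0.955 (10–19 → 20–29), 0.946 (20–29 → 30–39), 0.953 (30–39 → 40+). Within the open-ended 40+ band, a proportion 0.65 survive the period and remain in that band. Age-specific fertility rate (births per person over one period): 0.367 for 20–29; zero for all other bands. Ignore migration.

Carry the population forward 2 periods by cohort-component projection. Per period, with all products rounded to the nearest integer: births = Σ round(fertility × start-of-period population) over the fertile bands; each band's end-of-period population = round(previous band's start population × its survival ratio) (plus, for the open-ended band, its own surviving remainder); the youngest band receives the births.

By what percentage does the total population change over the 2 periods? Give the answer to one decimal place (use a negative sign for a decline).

(Bands numbered youngest = 1 to oldest = 5.)
[period 1]
Births: 9100 × 0.367 = 3340
Band 2: 16700 × 0.961 = 16049
Band 3: 12000 × 0.955 = 11460
Band 4: 9100 × 0.946 = 8609
Band 5: 13700 × 0.953 + 12400 × 0.65 = 13056 + 8060 = 21116
End of period: [3340, 16049, 11460, 8609, 21116]
[period 2]
Births: 11460 × 0.367 = 4206
Band 2: 3340 × 0.961 = 3210
Band 3: 16049 × 0.955 = 15327
Band 4: 11460 × 0.946 = 10841
Band 5: 8609 × 0.953 + 21116 × 0.65 = 8204 + 13725 = 21929
End of period: [4206, 3210, 15327, 10841, 21929]
Total: 63900 → 55513; change = -8387; percentage change = -13.1%

-13.1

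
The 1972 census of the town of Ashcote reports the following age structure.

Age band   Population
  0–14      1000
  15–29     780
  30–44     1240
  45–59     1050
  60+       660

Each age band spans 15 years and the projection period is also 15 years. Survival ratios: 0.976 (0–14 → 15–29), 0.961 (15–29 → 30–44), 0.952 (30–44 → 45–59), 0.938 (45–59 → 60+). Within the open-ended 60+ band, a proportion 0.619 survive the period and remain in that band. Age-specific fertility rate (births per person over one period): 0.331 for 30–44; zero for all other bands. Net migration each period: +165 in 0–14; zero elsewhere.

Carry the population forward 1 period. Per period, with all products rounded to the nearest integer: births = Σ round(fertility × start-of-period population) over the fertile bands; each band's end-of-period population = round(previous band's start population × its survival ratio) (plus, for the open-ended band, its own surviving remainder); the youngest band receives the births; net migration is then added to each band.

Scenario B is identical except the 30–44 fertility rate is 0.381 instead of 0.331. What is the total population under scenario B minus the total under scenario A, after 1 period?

62

— Period 1 —
Births: 1240 × 0.331 = 410
15–29: 1000 × 0.976 = 976
30–44: 780 × 0.961 = 750
45–59: 1240 × 0.952 = 1180
60+: 1050 × 0.938 + 660 × 0.619 = 985 + 409 = 1394
Net migration: 0–14 + 165 → 575
End of period: [575, 976, 750, 1180, 1394]
Scenario A total after 1 period: 4875
Scenario B projection —
— Period 1 —
Births: 1240 × 0.381 = 472
15–29: 1000 × 0.976 = 976
30–44: 780 × 0.961 = 750
45–59: 1240 × 0.952 = 1180
60+: 1050 × 0.938 + 660 × 0.619 = 985 + 409 = 1394
Net migration: 0–14 + 165 → 637
End of period: [637, 976, 750, 1180, 1394]
Scenario B total after 1 period: 4937
Difference B − A = 4937 − 4875 = 62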